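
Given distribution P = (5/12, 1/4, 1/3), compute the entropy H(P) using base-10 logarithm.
0.4680 dits

Shannon entropy is H(X) = -Σ p(x) log p(x).

For P = (5/12, 1/4, 1/3):
H = -5/12 × log_10(5/12) -1/4 × log_10(1/4) -1/3 × log_10(1/3)
H = 0.4680 dits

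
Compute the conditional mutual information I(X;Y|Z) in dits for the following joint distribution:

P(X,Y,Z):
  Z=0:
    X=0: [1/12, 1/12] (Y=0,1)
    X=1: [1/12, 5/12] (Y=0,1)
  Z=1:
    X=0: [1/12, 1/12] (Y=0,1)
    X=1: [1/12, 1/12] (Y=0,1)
0.0148 dits

Conditional mutual information: I(X;Y|Z) = H(X|Z) + H(Y|Z) - H(X,Y|Z)

H(Z) = 0.2764
H(X,Z) = 0.5396 → H(X|Z) = 0.2632
H(Y,Z) = 0.5396 → H(Y|Z) = 0.2632
H(X,Y,Z) = 0.7879 → H(X,Y|Z) = 0.5115

I(X;Y|Z) = 0.2632 + 0.2632 - 0.5115 = 0.0148 dits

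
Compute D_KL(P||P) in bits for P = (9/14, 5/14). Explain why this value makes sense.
0.0000 bits

KL divergence satisfies the Gibbs inequality: D_KL(P||Q) ≥ 0 for all distributions P, Q.

D_KL(P||Q) = Σ p(x) log(p(x)/q(x))
Each term is p(x) × log_2(p(x)/p(x)) = p(x) × log_2(1) = 0, so the sum is 0.
D_KL(P||Q) = 0.0000 bits

When P = Q, the KL divergence is exactly 0, as there is no 'divergence' between identical distributions.

This non-negativity is a fundamental property: relative entropy cannot be negative because it measures how different Q is from P.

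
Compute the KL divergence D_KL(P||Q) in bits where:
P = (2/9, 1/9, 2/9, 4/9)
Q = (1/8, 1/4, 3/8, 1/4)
0.2556 bits

KL divergence: D_KL(P||Q) = Σ p(x) log(p(x)/q(x))

Computing term by term:
  x=0: 2/9 × log_2[(2/9)/(1/8)] = 2/9 × 0.8301 = 0.1845
  x=1: 1/9 × log_2[(1/9)/(1/4)] = 1/9 × -1.1699 = -0.1300
  x=2: 2/9 × log_2[(2/9)/(3/8)] = 2/9 × -0.7549 = -0.1678
  x=3: 4/9 × log_2[(4/9)/(1/4)] = 4/9 × 0.8301 = 0.3689

D_KL(P||Q) = 0.2556 bits

Note: KL divergence is always non-negative and equals 0 iff P = Q.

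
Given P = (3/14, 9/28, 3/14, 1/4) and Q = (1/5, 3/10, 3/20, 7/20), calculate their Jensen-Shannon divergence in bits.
0.0106 bits

Jensen-Shannon divergence is:
JSD(P||Q) = 0.5 × D_KL(P||M) + 0.5 × D_KL(Q||M)
where M = 0.5 × (P + Q) is the mixture distribution.

M = 0.5 × (3/14, 9/28, 3/14, 1/4) + 0.5 × (1/5, 3/10, 3/20, 7/20) = (0.207143, 0.310714, 0.182143, 3/10)

D_KL(P||M) = 0.0107 bits
D_KL(Q||M) = 0.0105 bits

JSD(P||Q) = 0.5 × 0.0107 + 0.5 × 0.0105 = 0.0106 bits

Unlike KL divergence, JSD is symmetric and bounded: 0 ≤ JSD ≤ log(2).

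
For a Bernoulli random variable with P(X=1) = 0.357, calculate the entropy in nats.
0.6517 nats

The binary entropy function is:
H(p) = -p log(p) - (1-p) log(1-p)

H(0.357) = -0.357 × log_e(0.357) - 0.643 × log_e(0.643)
H(0.357) = 0.6517 nats

Note: Binary entropy is maximized at p=0.5 (H=1 bit) and minimized at p=0 or p=1 (H=0).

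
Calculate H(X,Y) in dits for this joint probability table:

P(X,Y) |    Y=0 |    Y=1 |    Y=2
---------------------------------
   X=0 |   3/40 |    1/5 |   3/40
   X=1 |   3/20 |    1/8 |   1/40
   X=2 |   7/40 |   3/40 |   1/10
0.9019 dits

Joint entropy is H(X,Y) = -Σ_{x,y} p(x,y) log p(x,y).

Summing over all non-zero entries:
H(X,Y) = -[3/40·log_10(3/40) + 1/5·log_10(1/5) + 3/40·log_10(3/40) + 3/20·log_10(3/20) + 1/8·log_10(1/8) + 1/40·log_10(1/40) + 7/40·log_10(7/40) + 3/40·log_10(3/40) + 1/10·log_10(1/10)]
H(X,Y) = 0.9019 dits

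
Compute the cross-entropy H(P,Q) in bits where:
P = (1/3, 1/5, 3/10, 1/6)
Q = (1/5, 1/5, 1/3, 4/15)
2.0317 bits

Cross-entropy: H(P,Q) = -Σ p(x) log q(x)

Alternatively: H(P,Q) = H(P) + D_KL(P||Q)
H(P) = 1.9446 bits
D_KL(P||Q) = 0.0870 bits

H(P,Q) = 1.9446 + 0.0870 = 2.0317 bits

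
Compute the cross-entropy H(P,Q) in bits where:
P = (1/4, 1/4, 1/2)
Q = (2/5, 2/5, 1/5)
1.8219 bits

Cross-entropy: H(P,Q) = -Σ p(x) log q(x)

Alternatively: H(P,Q) = H(P) + D_KL(P||Q)
H(P) = 1.5000 bits
D_KL(P||Q) = 0.3219 bits

H(P,Q) = 1.5000 + 0.3219 = 1.8219 bits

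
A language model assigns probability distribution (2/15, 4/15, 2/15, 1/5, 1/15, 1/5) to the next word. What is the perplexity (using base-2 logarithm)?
5.5516

Perplexity is 2^H (or exp(H) for natural log).

First, H = -Σ p log p = 2.4729 bits
Perplexity = 2^2.4729 = 5.5516

Interpretation: The model's uncertainty is equivalent to choosing uniformly among 5.6 options.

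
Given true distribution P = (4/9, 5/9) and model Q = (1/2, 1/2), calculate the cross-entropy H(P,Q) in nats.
0.6931 nats

Cross-entropy: H(P,Q) = -Σ p(x) log q(x)

Alternatively: H(P,Q) = H(P) + D_KL(P||Q)
H(P) = 0.6870 nats
D_KL(P||Q) = 0.0062 nats

H(P,Q) = 0.6870 + 0.0062 = 0.6931 nats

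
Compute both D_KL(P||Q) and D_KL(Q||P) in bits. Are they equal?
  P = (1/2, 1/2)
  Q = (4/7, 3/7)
D_KL(P||Q) = 0.0149, D_KL(Q||P) = 0.0148

KL divergence is not symmetric: D_KL(P||Q) ≠ D_KL(Q||P) in general.

D_KL(P||Q) = 0.0149 bits
D_KL(Q||P) = 0.0148 bits

No, they are not equal!

This asymmetry is why KL divergence is not a true distance metric.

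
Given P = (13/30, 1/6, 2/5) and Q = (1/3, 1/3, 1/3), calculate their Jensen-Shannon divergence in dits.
0.0082 dits

Jensen-Shannon divergence is:
JSD(P||Q) = 0.5 × D_KL(P||M) + 0.5 × D_KL(Q||M)
where M = 0.5 × (P + Q) is the mixture distribution.

M = 0.5 × (13/30, 1/6, 2/5) + 0.5 × (1/3, 1/3, 1/3) = (0.383333, 1/4, 11/30)

D_KL(P||M) = 0.0088 dits
D_KL(Q||M) = 0.0076 dits

JSD(P||Q) = 0.5 × 0.0088 + 0.5 × 0.0076 = 0.0082 dits

Unlike KL divergence, JSD is symmetric and bounded: 0 ≤ JSD ≤ log(2).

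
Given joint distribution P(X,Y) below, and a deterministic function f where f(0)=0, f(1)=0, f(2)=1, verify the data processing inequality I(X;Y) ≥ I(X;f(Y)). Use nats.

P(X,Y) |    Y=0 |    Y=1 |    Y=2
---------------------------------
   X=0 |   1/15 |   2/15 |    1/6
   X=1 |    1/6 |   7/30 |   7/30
I(X;Y) = 0.0055, I(X;f(Y)) = 0.0036, inequality holds: 0.0055 ≥ 0.0036

Data Processing Inequality: For any Markov chain X → Y → Z, we have I(X;Y) ≥ I(X;Z).

Here Z = f(Y) is a deterministic function of Y, forming X → Y → Z.

Original I(X;Y) = 0.0055 nats

After applying f:
P(X,Z) where Z=f(Y):
- P(X,Z=0) = P(X,Y=0) + P(X,Y=1)
- P(X,Z=1) = P(X,Y=2)

I(X;Z) = I(X;f(Y)) = 0.0036 nats

Verification: 0.0055 ≥ 0.0036 ✓

Information cannot be created by processing; the function f can only lose information about X.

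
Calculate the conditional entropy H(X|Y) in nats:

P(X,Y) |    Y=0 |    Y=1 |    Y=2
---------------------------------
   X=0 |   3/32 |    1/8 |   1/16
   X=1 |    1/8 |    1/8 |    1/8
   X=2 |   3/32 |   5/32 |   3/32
1.0826 nats

Using the chain rule: H(X|Y) = H(X,Y) - H(Y)

First, compute H(X,Y) = 2.1688 nats

Marginal P(Y) = (5/16, 13/32, 9/32)
H(Y) = 1.0862 nats

H(X|Y) = H(X,Y) - H(Y) = 2.1688 - 1.0862 = 1.0826 nats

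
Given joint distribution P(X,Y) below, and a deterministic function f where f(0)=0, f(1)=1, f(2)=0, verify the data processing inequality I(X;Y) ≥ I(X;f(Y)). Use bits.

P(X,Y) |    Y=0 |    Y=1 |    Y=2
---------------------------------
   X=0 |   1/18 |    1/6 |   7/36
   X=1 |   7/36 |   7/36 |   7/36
I(X;Y) = 0.0404, I(X;f(Y)) = 0.0034, inequality holds: 0.0404 ≥ 0.0034

Data Processing Inequality: For any Markov chain X → Y → Z, we have I(X;Y) ≥ I(X;Z).

Here Z = f(Y) is a deterministic function of Y, forming X → Y → Z.

Original I(X;Y) = 0.0404 bits

After applying f:
P(X,Z) where Z=f(Y):
- P(X,Z=0) = P(X,Y=0) + P(X,Y=2)
- P(X,Z=1) = P(X,Y=1)

I(X;Z) = I(X;f(Y)) = 0.0034 bits

Verification: 0.0404 ≥ 0.0034 ✓

Information cannot be created by processing; the function f can only lose information about X.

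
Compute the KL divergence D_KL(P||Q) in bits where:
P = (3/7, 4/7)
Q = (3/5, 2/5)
0.0860 bits

KL divergence: D_KL(P||Q) = Σ p(x) log(p(x)/q(x))

Computing term by term:
  x=0: 3/7 × log_2[(3/7)/(3/5)] = 3/7 × -0.4854 = -0.2080
  x=1: 4/7 × log_2[(4/7)/(2/5)] = 4/7 × 0.5146 = 0.2940

D_KL(P||Q) = 0.0860 bits

Note: KL divergence is always non-negative and equals 0 iff P = Q.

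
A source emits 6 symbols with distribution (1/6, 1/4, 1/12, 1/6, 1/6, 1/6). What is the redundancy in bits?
0.0629 bits

Redundancy measures how far a source is from maximum entropy:
R = H_max - H(X)

Maximum entropy for 6 symbols: H_max = log_2(6) = 2.5850 bits
Actual entropy: H(X) = 2.5221 bits
Redundancy: R = 2.5850 - 2.5221 = 0.0629 bits

This redundancy represents potential for compression: the source could be compressed by 0.0629 bits per symbol.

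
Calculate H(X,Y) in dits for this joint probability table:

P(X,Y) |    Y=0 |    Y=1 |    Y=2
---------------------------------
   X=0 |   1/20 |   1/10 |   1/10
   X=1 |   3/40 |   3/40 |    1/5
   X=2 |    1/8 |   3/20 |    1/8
0.9229 dits

Joint entropy is H(X,Y) = -Σ_{x,y} p(x,y) log p(x,y).

Summing over all non-zero entries:
H(X,Y) = -[1/20·log_10(1/20) + 1/10·log_10(1/10) + 1/10·log_10(1/10) + 3/40·log_10(3/40) + 3/40·log_10(3/40) + 1/5·log_10(1/5) + 1/8·log_10(1/8) + 3/20·log_10(3/20) + 1/8·log_10(1/8)]
H(X,Y) = 0.9229 dits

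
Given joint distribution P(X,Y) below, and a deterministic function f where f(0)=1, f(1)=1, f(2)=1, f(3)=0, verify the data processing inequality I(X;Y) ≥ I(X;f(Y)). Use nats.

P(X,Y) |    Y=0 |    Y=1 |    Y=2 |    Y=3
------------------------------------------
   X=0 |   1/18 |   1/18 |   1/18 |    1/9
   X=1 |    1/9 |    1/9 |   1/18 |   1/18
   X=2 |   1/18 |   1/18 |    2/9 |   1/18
I(X;Y) = 0.1070, I(X;f(Y)) = 0.0331, inequality holds: 0.1070 ≥ 0.0331

Data Processing Inequality: For any Markov chain X → Y → Z, we have I(X;Y) ≥ I(X;Z).

Here Z = f(Y) is a deterministic function of Y, forming X → Y → Z.

Original I(X;Y) = 0.1070 nats

After applying f:
P(X,Z) where Z=f(Y):
- P(X,Z=0) = P(X,Y=3)
- P(X,Z=1) = P(X,Y=0) + P(X,Y=1) + P(X,Y=2)

I(X;Z) = I(X;f(Y)) = 0.0331 nats

Verification: 0.1070 ≥ 0.0331 ✓

Information cannot be created by processing; the function f can only lose information about X.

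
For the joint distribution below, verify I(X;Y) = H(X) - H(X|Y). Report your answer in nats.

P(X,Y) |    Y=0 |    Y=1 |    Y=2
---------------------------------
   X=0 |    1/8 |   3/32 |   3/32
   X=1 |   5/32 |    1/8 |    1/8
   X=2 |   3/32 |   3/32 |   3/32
I(X;Y) = 0.0016 nats

Mutual information has multiple equivalent forms:
- I(X;Y) = H(X) - H(X|Y)
- I(X;Y) = H(Y) - H(Y|X)
- I(X;Y) = H(X) + H(Y) - H(X,Y)

Computing all quantities:
H(X) = 1.0862, H(Y) = 1.0948, H(X,Y) = 2.1794
H(X|Y) = 1.0846, H(Y|X) = 1.0932

Verification:
H(X) - H(X|Y) = 1.0862 - 1.0846 = 0.0016
H(Y) - H(Y|X) = 1.0948 - 1.0932 = 0.0016
H(X) + H(Y) - H(X,Y) = 1.0862 + 1.0948 - 2.1794 = 0.0016

All forms give I(X;Y) = 0.0016 nats. ✓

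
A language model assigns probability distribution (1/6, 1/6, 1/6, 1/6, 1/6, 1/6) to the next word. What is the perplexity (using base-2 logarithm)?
6.0000

Perplexity is 2^H (or exp(H) for natural log).

First, H = -Σ p log p = 2.5850 bits
Perplexity = 2^2.5850 = 6.0000

Interpretation: The model's uncertainty is equivalent to choosing uniformly among 6.0 options.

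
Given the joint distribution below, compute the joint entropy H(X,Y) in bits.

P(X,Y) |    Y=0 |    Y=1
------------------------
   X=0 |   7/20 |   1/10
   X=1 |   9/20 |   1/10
1.7129 bits

Joint entropy is H(X,Y) = -Σ_{x,y} p(x,y) log p(x,y).

Summing over all non-zero entries:
H(X,Y) = -[7/20·log_2(7/20) + 1/10·log_2(1/10) + 9/20·log_2(9/20) + 1/10·log_2(1/10)]
H(X,Y) = 1.7129 bits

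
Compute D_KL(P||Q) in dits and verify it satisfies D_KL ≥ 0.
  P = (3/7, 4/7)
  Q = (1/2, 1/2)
0.0044 dits

KL divergence satisfies the Gibbs inequality: D_KL(P||Q) ≥ 0 for all distributions P, Q.

D_KL(P||Q) = Σ p(x) log(p(x)/q(x))
Term by term:
  x=0: 3/7 × log_10[(3/7)/(1/2)] = -0.0287
  x=1: 4/7 × log_10[(4/7)/(1/2)] = 0.0331
D_KL(P||Q) = 0.0044 dits

D_KL(P||Q) = 0.0044 ≥ 0 ✓

This non-negativity is a fundamental property: relative entropy cannot be negative because it measures how different Q is from P.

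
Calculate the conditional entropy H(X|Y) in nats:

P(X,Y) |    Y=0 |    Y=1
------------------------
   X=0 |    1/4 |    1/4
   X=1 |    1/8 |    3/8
0.6593 nats

Using the chain rule: H(X|Y) = H(X,Y) - H(Y)

First, compute H(X,Y) = 1.3209 nats

Marginal P(Y) = (3/8, 5/8)
H(Y) = 0.6616 nats

H(X|Y) = H(X,Y) - H(Y) = 1.3209 - 0.6616 = 0.6593 nats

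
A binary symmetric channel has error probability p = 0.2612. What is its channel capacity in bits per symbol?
0.1714 bits

For a binary symmetric channel (BSC) with error probability p:
Capacity C = 1 - H(p) bits per symbol

where H(p) = -p log₂(p) - (1-p) log₂(1-p) is the binary entropy function.

H(0.2612) = 0.8286 bits
C = 1 - 0.8286 = 0.1714 bits per symbol

This means we can reliably transmit up to 0.1714 bits of information per channel use.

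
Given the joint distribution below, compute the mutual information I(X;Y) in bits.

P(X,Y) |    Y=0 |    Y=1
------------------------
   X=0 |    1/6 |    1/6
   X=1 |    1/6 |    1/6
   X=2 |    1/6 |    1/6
0.0000 bits

Mutual information: I(X;Y) = H(X) + H(Y) - H(X,Y)

Marginals:
P(X) = (1/3, 1/3, 1/3), H(X) = 1.5850 bits
P(Y) = (1/2, 1/2), H(Y) = 1.0000 bits

Joint entropy: H(X,Y) = 2.5850 bits

I(X;Y) = 1.5850 + 1.0000 - 2.5850 = 0.0000 bits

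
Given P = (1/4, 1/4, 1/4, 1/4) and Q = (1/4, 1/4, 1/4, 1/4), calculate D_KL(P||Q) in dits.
0.0000 dits

KL divergence: D_KL(P||Q) = Σ p(x) log(p(x)/q(x))

Computing term by term:
  x=0: 1/4 × log_10[(1/4)/(1/4)] = 1/4 × 0.0000 = 0.0000
  x=1: 1/4 × log_10[(1/4)/(1/4)] = 1/4 × 0.0000 = 0.0000
  x=2: 1/4 × log_10[(1/4)/(1/4)] = 1/4 × 0.0000 = 0.0000
  x=3: 1/4 × log_10[(1/4)/(1/4)] = 1/4 × 0.0000 = 0.0000

D_KL(P||Q) = 0.0000 dits

Note: KL divergence is always non-negative and equals 0 iff P = Q.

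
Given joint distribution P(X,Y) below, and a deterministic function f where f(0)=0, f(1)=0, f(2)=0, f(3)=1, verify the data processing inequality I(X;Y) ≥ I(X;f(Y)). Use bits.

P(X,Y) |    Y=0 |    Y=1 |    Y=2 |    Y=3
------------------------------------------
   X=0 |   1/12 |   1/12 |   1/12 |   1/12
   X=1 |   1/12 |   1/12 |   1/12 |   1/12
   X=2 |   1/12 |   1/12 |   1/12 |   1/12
I(X;Y) = 0.0000, I(X;f(Y)) = 0.0000, inequality holds: 0.0000 ≥ 0.0000

Data Processing Inequality: For any Markov chain X → Y → Z, we have I(X;Y) ≥ I(X;Z).

Here Z = f(Y) is a deterministic function of Y, forming X → Y → Z.

Original I(X;Y) = 0.0000 bits

After applying f:
P(X,Z) where Z=f(Y):
- P(X,Z=0) = P(X,Y=0) + P(X,Y=1) + P(X,Y=2)
- P(X,Z=1) = P(X,Y=3)

I(X;Z) = I(X;f(Y)) = 0.0000 bits

Verification: 0.0000 ≥ 0.0000 ✓

Information cannot be created by processing; the function f can only lose information about X.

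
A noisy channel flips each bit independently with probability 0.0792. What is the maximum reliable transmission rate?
0.6006 bits

For a binary symmetric channel (BSC) with error probability p:
Capacity C = 1 - H(p) bits per symbol

where H(p) = -p log₂(p) - (1-p) log₂(1-p) is the binary entropy function.

H(0.0792) = 0.3994 bits
C = 1 - 0.3994 = 0.6006 bits per symbol

This means we can reliably transmit up to 0.6006 bits of information per channel use.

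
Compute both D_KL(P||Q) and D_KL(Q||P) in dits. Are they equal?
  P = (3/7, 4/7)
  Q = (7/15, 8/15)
D_KL(P||Q) = 0.0013, D_KL(Q||P) = 0.0013

KL divergence is not symmetric: D_KL(P||Q) ≠ D_KL(Q||P) in general.

D_KL(P||Q) = 0.0013 dits
D_KL(Q||P) = 0.0013 dits

In this case they happen to be equal (to 4 decimal places).

This asymmetry is why KL divergence is not a true distance metric.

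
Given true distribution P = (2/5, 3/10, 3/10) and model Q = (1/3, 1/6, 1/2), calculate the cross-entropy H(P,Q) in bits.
1.7095 bits

Cross-entropy: H(P,Q) = -Σ p(x) log q(x)

Alternatively: H(P,Q) = H(P) + D_KL(P||Q)
H(P) = 1.5710 bits
D_KL(P||Q) = 0.1385 bits

H(P,Q) = 1.5710 + 0.1385 = 1.7095 bits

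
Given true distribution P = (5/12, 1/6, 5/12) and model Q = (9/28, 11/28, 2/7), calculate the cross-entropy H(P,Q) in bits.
1.6600 bits

Cross-entropy: H(P,Q) = -Σ p(x) log q(x)

Alternatively: H(P,Q) = H(P) + D_KL(P||Q)
H(P) = 1.4834 bits
D_KL(P||Q) = 0.1766 bits

H(P,Q) = 1.4834 + 0.1766 = 1.6600 bits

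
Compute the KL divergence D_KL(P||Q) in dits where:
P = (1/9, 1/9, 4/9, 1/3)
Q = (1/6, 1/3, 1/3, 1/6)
0.0833 dits

KL divergence: D_KL(P||Q) = Σ p(x) log(p(x)/q(x))

Computing term by term:
  x=0: 1/9 × log_10[(1/9)/(1/6)] = 1/9 × -0.1761 = -0.0196
  x=1: 1/9 × log_10[(1/9)/(1/3)] = 1/9 × -0.4771 = -0.0530
  x=2: 4/9 × log_10[(4/9)/(1/3)] = 4/9 × 0.1249 = 0.0555
  x=3: 1/3 × log_10[(1/3)/(1/6)] = 1/3 × 0.3010 = 0.1003

D_KL(P||Q) = 0.0833 dits

Note: KL divergence is always non-negative and equals 0 iff P = Q.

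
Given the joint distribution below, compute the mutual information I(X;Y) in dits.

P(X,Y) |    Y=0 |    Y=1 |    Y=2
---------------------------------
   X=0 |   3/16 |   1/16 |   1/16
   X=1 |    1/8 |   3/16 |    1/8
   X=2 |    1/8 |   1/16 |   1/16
0.0186 dits

Mutual information: I(X;Y) = H(X) + H(Y) - H(X,Y)

Marginals:
P(X) = (5/16, 7/16, 1/4), H(X) = 0.4654 dits
P(Y) = (7/16, 5/16, 1/4), H(Y) = 0.4654 dits

Joint entropy: H(X,Y) = 0.9123 dits

I(X;Y) = 0.4654 + 0.4654 - 0.9123 = 0.0186 dits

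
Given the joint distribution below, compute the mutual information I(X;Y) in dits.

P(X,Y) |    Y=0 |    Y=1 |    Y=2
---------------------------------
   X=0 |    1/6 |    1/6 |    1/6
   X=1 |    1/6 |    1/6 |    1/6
0.0000 dits

Mutual information: I(X;Y) = H(X) + H(Y) - H(X,Y)

Marginals:
P(X) = (1/2, 1/2), H(X) = 0.3010 dits
P(Y) = (1/3, 1/3, 1/3), H(Y) = 0.4771 dits

Joint entropy: H(X,Y) = 0.7782 dits

I(X;Y) = 0.3010 + 0.4771 - 0.7782 = 0.0000 dits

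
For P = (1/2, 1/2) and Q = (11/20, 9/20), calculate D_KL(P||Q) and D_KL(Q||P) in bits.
D_KL(P||Q) = 0.0072, D_KL(Q||P) = 0.0072

KL divergence is not symmetric: D_KL(P||Q) ≠ D_KL(Q||P) in general.

D_KL(P||Q) = 0.0072 bits
D_KL(Q||P) = 0.0072 bits

In this case they happen to be equal (to 4 decimal places).

This asymmetry is why KL divergence is not a true distance metric.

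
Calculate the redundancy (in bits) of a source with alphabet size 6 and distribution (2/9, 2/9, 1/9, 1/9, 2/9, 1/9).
0.0817 bits

Redundancy measures how far a source is from maximum entropy:
R = H_max - H(X)

Maximum entropy for 6 symbols: H_max = log_2(6) = 2.5850 bits
Actual entropy: H(X) = 2.5033 bits
Redundancy: R = 2.5850 - 2.5033 = 0.0817 bits

This redundancy represents potential for compression: the source could be compressed by 0.0817 bits per symbol.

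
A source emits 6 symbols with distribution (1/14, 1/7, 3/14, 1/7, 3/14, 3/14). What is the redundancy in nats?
0.0570 nats

Redundancy measures how far a source is from maximum entropy:
R = H_max - H(X)

Maximum entropy for 6 symbols: H_max = log_e(6) = 1.7918 nats
Actual entropy: H(X) = 1.7348 nats
Redundancy: R = 1.7918 - 1.7348 = 0.0570 nats

This redundancy represents potential for compression: the source could be compressed by 0.0570 nats per symbol.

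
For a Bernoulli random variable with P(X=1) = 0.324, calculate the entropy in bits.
0.9087 bits

The binary entropy function is:
H(p) = -p log(p) - (1-p) log(1-p)

H(0.324) = -0.324 × log_2(0.324) - 0.676 × log_2(0.676)
H(0.324) = 0.9087 bits

Note: Binary entropy is maximized at p=0.5 (H=1 bit) and minimized at p=0 or p=1 (H=0).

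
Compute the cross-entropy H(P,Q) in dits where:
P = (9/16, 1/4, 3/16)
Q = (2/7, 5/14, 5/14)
0.5017 dits

Cross-entropy: H(P,Q) = -Σ p(x) log q(x)

Alternatively: H(P,Q) = H(P) + D_KL(P||Q)
H(P) = 0.4274 dits
D_KL(P||Q) = 0.0743 dits

H(P,Q) = 0.4274 + 0.0743 = 0.5017 dits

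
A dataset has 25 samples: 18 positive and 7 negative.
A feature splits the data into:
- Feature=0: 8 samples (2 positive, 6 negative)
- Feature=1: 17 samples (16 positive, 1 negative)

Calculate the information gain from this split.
0.3764 bits

Information Gain = H(Y) - H(Y|Feature)

Before split:
P(positive) = 18/25 = 0.7200
H(Y) = 0.8555 bits

After split:
Feature=0: H = 0.8113 bits (weight = 8/25)
Feature=1: H = 0.3228 bits (weight = 17/25)
H(Y|Feature) = (8/25)×0.8113 + (17/25)×0.3228 = 0.4791 bits

Information Gain = 0.8555 - 0.4791 = 0.3764 bits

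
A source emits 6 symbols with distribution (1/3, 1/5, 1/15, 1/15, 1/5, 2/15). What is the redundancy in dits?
0.0660 dits

Redundancy measures how far a source is from maximum entropy:
R = H_max - H(X)

Maximum entropy for 6 symbols: H_max = log_10(6) = 0.7782 dits
Actual entropy: H(X) = 0.7121 dits
Redundancy: R = 0.7782 - 0.7121 = 0.0660 dits

This redundancy represents potential for compression: the source could be compressed by 0.0660 dits per symbol.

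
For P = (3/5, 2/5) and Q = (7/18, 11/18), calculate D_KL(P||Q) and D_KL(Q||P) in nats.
D_KL(P||Q) = 0.0907, D_KL(Q||P) = 0.0904

KL divergence is not symmetric: D_KL(P||Q) ≠ D_KL(Q||P) in general.

D_KL(P||Q) = 0.0907 nats
D_KL(Q||P) = 0.0904 nats

No, they are not equal!

This asymmetry is why KL divergence is not a true distance metric.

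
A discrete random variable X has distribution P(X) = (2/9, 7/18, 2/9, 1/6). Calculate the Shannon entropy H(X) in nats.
1.3344 nats

Shannon entropy is H(X) = -Σ p(x) log p(x).

For P = (2/9, 7/18, 2/9, 1/6):
H = -2/9 × log_e(2/9) -7/18 × log_e(7/18) -2/9 × log_e(2/9) -1/6 × log_e(1/6)
H = 1.3344 nats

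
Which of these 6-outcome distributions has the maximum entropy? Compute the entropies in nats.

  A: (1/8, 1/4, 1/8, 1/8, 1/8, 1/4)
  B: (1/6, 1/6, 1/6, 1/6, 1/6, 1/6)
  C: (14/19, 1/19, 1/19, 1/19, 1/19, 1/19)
B

For a discrete distribution over n outcomes, entropy is maximized by the uniform distribution.

Computing entropies:
H(A) = 1.7329 nats
H(B) = 1.7918 nats
H(C) = 0.9999 nats

The uniform distribution (where all probabilities equal 1/6) achieves the maximum entropy of log_e(6) = 1.7918 nats.

Distribution B has the highest entropy.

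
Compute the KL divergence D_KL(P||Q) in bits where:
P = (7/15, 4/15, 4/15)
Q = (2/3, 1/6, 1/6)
0.1215 bits

KL divergence: D_KL(P||Q) = Σ p(x) log(p(x)/q(x))

Computing term by term:
  x=0: 7/15 × log_2[(7/15)/(2/3)] = 7/15 × -0.5146 = -0.2401
  x=1: 4/15 × log_2[(4/15)/(1/6)] = 4/15 × 0.6781 = 0.1808
  x=2: 4/15 × log_2[(4/15)/(1/6)] = 4/15 × 0.6781 = 0.1808

D_KL(P||Q) = 0.1215 bits

Note: KL divergence is always non-negative and equals 0 iff P = Q.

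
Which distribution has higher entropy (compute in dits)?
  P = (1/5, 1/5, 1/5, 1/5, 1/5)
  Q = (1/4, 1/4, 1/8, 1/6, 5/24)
P

Computing entropies in dits:
H(P) = 0.6990
H(Q) = 0.6855

Distribution P has higher entropy.

Intuition: The distribution closer to uniform (more spread out) has higher entropy.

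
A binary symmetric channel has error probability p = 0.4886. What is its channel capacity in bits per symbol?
0.0004 bits

For a binary symmetric channel (BSC) with error probability p:
Capacity C = 1 - H(p) bits per symbol

where H(p) = -p log₂(p) - (1-p) log₂(1-p) is the binary entropy function.

H(0.4886) = 0.9996 bits
C = 1 - 0.9996 = 0.0004 bits per symbol

This means we can reliably transmit up to 0.0004 bits of information per channel use.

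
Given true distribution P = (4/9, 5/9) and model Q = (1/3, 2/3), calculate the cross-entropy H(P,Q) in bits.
1.0294 bits

Cross-entropy: H(P,Q) = -Σ p(x) log q(x)

Alternatively: H(P,Q) = H(P) + D_KL(P||Q)
H(P) = 0.9911 bits
D_KL(P||Q) = 0.0383 bits

H(P,Q) = 0.9911 + 0.0383 = 1.0294 bits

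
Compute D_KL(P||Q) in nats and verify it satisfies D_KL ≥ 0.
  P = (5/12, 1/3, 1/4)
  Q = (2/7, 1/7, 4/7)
0.2330 nats

KL divergence satisfies the Gibbs inequality: D_KL(P||Q) ≥ 0 for all distributions P, Q.

D_KL(P||Q) = Σ p(x) log(p(x)/q(x))
Term by term:
  x=0: 5/12 × log_e[(5/12)/(2/7)] = 0.1572
  x=1: 1/3 × log_e[(1/3)/(1/7)] = 0.2824
  x=2: 1/4 × log_e[(1/4)/(4/7)] = -0.2067
D_KL(P||Q) = 0.2330 nats

D_KL(P||Q) = 0.2330 ≥ 0 ✓

This non-negativity is a fundamental property: relative entropy cannot be negative because it measures how different Q is from P.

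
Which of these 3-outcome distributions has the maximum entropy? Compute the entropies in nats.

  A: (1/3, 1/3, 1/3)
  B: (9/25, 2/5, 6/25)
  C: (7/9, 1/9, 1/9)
A

For a discrete distribution over n outcomes, entropy is maximized by the uniform distribution.

Computing entropies:
H(A) = 1.0986 nats
H(B) = 1.0768 nats
H(C) = 0.6837 nats

The uniform distribution (where all probabilities equal 1/3) achieves the maximum entropy of log_e(3) = 1.0986 nats.

Distribution A has the highest entropy.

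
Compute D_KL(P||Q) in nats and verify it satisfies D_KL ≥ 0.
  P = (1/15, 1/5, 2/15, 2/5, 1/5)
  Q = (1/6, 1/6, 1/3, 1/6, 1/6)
0.2399 nats

KL divergence satisfies the Gibbs inequality: D_KL(P||Q) ≥ 0 for all distributions P, Q.

D_KL(P||Q) = Σ p(x) log(p(x)/q(x))
Term by term:
  x=0: 1/15 × log_e[(1/15)/(1/6)] = -0.0611
  x=1: 1/5 × log_e[(1/5)/(1/6)] = 0.0365
  x=2: 2/15 × log_e[(2/15)/(1/3)] = -0.1222
  x=3: 2/5 × log_e[(2/5)/(1/6)] = 0.3502
  x=4: 1/5 × log_e[(1/5)/(1/6)] = 0.0365
D_KL(P||Q) = 0.2399 nats

D_KL(P||Q) = 0.2399 ≥ 0 ✓

This non-negativity is a fundamental property: relative entropy cannot be negative because it measures how different Q is from P.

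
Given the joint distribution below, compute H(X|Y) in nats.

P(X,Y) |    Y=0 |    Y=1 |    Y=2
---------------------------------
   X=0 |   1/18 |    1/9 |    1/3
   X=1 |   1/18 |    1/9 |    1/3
0.6931 nats

Using the chain rule: H(X|Y) = H(X,Y) - H(Y)

First, compute H(X,Y) = 1.5418 nats

Marginal P(Y) = (1/9, 2/9, 2/3)
H(Y) = 0.8487 nats

H(X|Y) = H(X,Y) - H(Y) = 1.5418 - 0.8487 = 0.6931 nats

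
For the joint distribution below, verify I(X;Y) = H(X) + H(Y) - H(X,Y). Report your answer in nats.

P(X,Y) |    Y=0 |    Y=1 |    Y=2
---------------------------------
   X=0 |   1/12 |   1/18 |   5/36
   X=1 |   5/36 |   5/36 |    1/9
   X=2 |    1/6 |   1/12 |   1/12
I(X;Y) = 0.0315 nats

Mutual information has multiple equivalent forms:
- I(X;Y) = H(X) - H(X|Y)
- I(X;Y) = H(Y) - H(Y|X)
- I(X;Y) = H(X) + H(Y) - H(X,Y)

Computing all quantities:
H(X) = 1.0893, H(Y) = 1.0893, H(X,Y) = 2.1471
H(X|Y) = 1.0578, H(Y|X) = 1.0578

Verification:
H(X) - H(X|Y) = 1.0893 - 1.0578 = 0.0315
H(Y) - H(Y|X) = 1.0893 - 1.0578 = 0.0315
H(X) + H(Y) - H(X,Y) = 1.0893 + 1.0893 - 2.1471 = 0.0315

All forms give I(X;Y) = 0.0315 nats. ✓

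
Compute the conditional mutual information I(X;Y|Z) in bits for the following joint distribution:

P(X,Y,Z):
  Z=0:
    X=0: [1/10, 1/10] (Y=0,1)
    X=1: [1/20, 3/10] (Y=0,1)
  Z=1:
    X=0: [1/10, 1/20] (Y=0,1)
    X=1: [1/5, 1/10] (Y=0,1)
0.0579 bits

Conditional mutual information: I(X;Y|Z) = H(X|Z) + H(Y|Z) - H(X,Y|Z)

H(Z) = 0.9928
H(X,Z) = 1.9261 → H(X|Z) = 0.9333
H(Y,Z) = 1.8710 → H(Y|Z) = 0.8782
H(X,Y,Z) = 2.7464 → H(X,Y|Z) = 1.7537

I(X;Y|Z) = 0.9333 + 0.8782 - 1.7537 = 0.0579 bits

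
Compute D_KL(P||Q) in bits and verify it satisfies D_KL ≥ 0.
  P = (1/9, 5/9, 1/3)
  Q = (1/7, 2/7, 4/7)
0.2335 bits

KL divergence satisfies the Gibbs inequality: D_KL(P||Q) ≥ 0 for all distributions P, Q.

D_KL(P||Q) = Σ p(x) log(p(x)/q(x))
Term by term:
  x=0: 1/9 × log_2[(1/9)/(1/7)] = -0.0403
  x=1: 5/9 × log_2[(5/9)/(2/7)] = 0.5330
  x=2: 1/3 × log_2[(1/3)/(4/7)] = -0.2592
D_KL(P||Q) = 0.2335 bits

D_KL(P||Q) = 0.2335 ≥ 0 ✓

This non-negativity is a fundamental property: relative entropy cannot be negative because it measures how different Q is from P.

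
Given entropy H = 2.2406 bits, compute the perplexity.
4.7259

Perplexity is 2^H (or exp(H) for natural log).

H = 2.2406 bits
Perplexity = 2^2.2406 = 4.7259

Interpretation: The model's uncertainty is equivalent to choosing uniformly among 4.7 options.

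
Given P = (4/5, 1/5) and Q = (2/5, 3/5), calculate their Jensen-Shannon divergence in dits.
0.0375 dits

Jensen-Shannon divergence is:
JSD(P||Q) = 0.5 × D_KL(P||M) + 0.5 × D_KL(Q||M)
where M = 0.5 × (P + Q) is the mixture distribution.

M = 0.5 × (4/5, 1/5) + 0.5 × (2/5, 3/5) = (3/5, 2/5)

D_KL(P||M) = 0.0397 dits
D_KL(Q||M) = 0.0352 dits

JSD(P||Q) = 0.5 × 0.0397 + 0.5 × 0.0352 = 0.0375 dits

Unlike KL divergence, JSD is symmetric and bounded: 0 ≤ JSD ≤ log(2).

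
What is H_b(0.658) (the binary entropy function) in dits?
0.2790 dits

The binary entropy function is:
H(p) = -p log(p) - (1-p) log(1-p)

H(0.658) = -0.658 × log_10(0.658) - 0.342 × log_10(0.342)
H(0.658) = 0.2790 dits

Note: Binary entropy is maximized at p=0.5 (H=1 bit) and minimized at p=0 or p=1 (H=0).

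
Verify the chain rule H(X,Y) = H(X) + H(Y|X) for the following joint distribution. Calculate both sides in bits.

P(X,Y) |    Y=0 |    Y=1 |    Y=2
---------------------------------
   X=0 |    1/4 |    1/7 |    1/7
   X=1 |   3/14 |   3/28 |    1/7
H(X,Y) = 2.5246, H(X) = 0.9963, H(Y|X) = 1.5283 (all in bits)

Chain rule: H(X,Y) = H(X) + H(Y|X)

Left side — joint entropy directly:
H(X,Y) = -Σ p(x,y) log p(x,y) = 2.5246 bits

Right side — compute H(Y|X) from the conditional distributions:
P(X) = (15/28, 13/28), so H(X) = 0.9963 bits
H(Y|X) = Σ_x P(X=x) · H(Y|X=x):
  P(Y|X=0) = (7/15, 4/15, 4/15), H(Y|X=0) = 1.5301, weight P(X=0) = 15/28
  P(Y|X=1) = (6/13, 3/13, 4/13), H(Y|X=1) = 1.5262, weight P(X=1) = 13/28
H(Y|X) = 1.5283 bits

H(X) + H(Y|X) = 0.9963 + 1.5283 = 2.5246 bits

Both sides equal 2.5246 bits. ✓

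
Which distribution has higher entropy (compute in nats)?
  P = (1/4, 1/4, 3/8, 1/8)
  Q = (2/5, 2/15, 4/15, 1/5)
P

Computing entropies in nats:
H(P) = 1.3209
H(Q) = 1.3095

Distribution P has higher entropy.

Intuition: The distribution closer to uniform (more spread out) has higher entropy.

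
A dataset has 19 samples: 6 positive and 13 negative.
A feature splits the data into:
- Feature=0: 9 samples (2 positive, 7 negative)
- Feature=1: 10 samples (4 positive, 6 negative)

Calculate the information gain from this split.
0.0267 bits

Information Gain = H(Y) - H(Y|Feature)

Before split:
P(positive) = 6/19 = 0.3158
H(Y) = 0.8997 bits

After split:
Feature=0: H = 0.7642 bits (weight = 9/19)
Feature=1: H = 0.9710 bits (weight = 10/19)
H(Y|Feature) = (9/19)×0.7642 + (10/19)×0.9710 = 0.8730 bits

Information Gain = 0.8997 - 0.8730 = 0.0267 bits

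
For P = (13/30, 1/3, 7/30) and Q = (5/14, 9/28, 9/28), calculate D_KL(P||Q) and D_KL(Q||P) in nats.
D_KL(P||Q) = 0.0212, D_KL(Q||P) = 0.0222

KL divergence is not symmetric: D_KL(P||Q) ≠ D_KL(Q||P) in general.

D_KL(P||Q) = 0.0212 nats
D_KL(Q||P) = 0.0222 nats

No, they are not equal!

This asymmetry is why KL divergence is not a true distance metric.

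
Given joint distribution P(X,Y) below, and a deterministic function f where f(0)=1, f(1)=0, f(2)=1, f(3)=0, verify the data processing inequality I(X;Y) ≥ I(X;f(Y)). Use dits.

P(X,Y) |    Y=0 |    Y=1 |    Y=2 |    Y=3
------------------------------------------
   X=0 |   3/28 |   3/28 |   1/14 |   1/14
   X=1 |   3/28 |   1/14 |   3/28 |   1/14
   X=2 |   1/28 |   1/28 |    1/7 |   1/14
I(X;Y) = 0.0214, I(X;f(Y)) = 0.0026, inequality holds: 0.0214 ≥ 0.0026

Data Processing Inequality: For any Markov chain X → Y → Z, we have I(X;Y) ≥ I(X;Z).

Here Z = f(Y) is a deterministic function of Y, forming X → Y → Z.

Original I(X;Y) = 0.0214 dits

After applying f:
P(X,Z) where Z=f(Y):
- P(X,Z=0) = P(X,Y=1) + P(X,Y=3)
- P(X,Z=1) = P(X,Y=0) + P(X,Y=2)

I(X;Z) = I(X;f(Y)) = 0.0026 dits

Verification: 0.0214 ≥ 0.0026 ✓

Information cannot be created by processing; the function f can only lose information about X.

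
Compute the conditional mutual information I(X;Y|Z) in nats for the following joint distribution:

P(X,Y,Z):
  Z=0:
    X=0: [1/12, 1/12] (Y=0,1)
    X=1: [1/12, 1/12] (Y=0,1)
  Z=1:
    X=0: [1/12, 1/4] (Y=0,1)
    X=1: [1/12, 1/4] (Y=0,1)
0.0000 nats

Conditional mutual information: I(X;Y|Z) = H(X|Z) + H(Y|Z) - H(X,Y|Z)

H(Z) = 0.6365
H(X,Z) = 1.3297 → H(X|Z) = 0.6931
H(Y,Z) = 1.2425 → H(Y|Z) = 0.6059
H(X,Y,Z) = 1.9356 → H(X,Y|Z) = 1.2991

I(X;Y|Z) = 0.6931 + 0.6059 - 1.2991 = 0.0000 nats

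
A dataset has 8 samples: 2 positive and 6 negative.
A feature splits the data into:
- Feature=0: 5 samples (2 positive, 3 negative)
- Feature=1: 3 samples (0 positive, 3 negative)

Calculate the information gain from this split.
0.2044 bits

Information Gain = H(Y) - H(Y|Feature)

Before split:
P(positive) = 2/8 = 0.2500
H(Y) = 0.8113 bits

After split:
Feature=0: H = 0.9710 bits (weight = 5/8)
Feature=1: H = 0.0000 bits (weight = 3/8)
H(Y|Feature) = (5/8)×0.9710 + (3/8)×0.0000 = 0.6068 bits

Information Gain = 0.8113 - 0.6068 = 0.2044 bits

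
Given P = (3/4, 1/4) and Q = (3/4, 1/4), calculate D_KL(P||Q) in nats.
0.0000 nats

KL divergence: D_KL(P||Q) = Σ p(x) log(p(x)/q(x))

Computing term by term:
  x=0: 3/4 × log_e[(3/4)/(3/4)] = 3/4 × 0.0000 = 0.0000
  x=1: 1/4 × log_e[(1/4)/(1/4)] = 1/4 × 0.0000 = 0.0000

D_KL(P||Q) = 0.0000 nats

Note: KL divergence is always non-negative and equals 0 iff P = Q.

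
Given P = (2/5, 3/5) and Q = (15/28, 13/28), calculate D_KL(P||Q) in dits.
0.0161 dits

KL divergence: D_KL(P||Q) = Σ p(x) log(p(x)/q(x))

Computing term by term:
  x=0: 2/5 × log_10[(2/5)/(15/28)] = 2/5 × -0.1269 = -0.0507
  x=1: 3/5 × log_10[(3/5)/(13/28)] = 3/5 × 0.1114 = 0.0668

D_KL(P||Q) = 0.0161 dits

Note: KL divergence is always non-negative and equals 0 iff P = Q.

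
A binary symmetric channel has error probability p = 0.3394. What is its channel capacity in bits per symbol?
0.0758 bits

For a binary symmetric channel (BSC) with error probability p:
Capacity C = 1 - H(p) bits per symbol

where H(p) = -p log₂(p) - (1-p) log₂(1-p) is the binary entropy function.

H(0.3394) = 0.9242 bits
C = 1 - 0.9242 = 0.0758 bits per symbol

This means we can reliably transmit up to 0.0758 bits of information per channel use.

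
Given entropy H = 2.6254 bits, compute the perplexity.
6.1706

Perplexity is 2^H (or exp(H) for natural log).

H = 2.6254 bits
Perplexity = 2^2.6254 = 6.1706

Interpretation: The model's uncertainty is equivalent to choosing uniformly among 6.2 options.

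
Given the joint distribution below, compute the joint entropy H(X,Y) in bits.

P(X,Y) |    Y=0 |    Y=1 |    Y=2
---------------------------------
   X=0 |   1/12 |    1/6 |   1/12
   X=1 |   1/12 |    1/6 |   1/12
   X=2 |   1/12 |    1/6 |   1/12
3.0850 bits

Joint entropy is H(X,Y) = -Σ_{x,y} p(x,y) log p(x,y).

Summing over all non-zero entries:
H(X,Y) = -[1/12·log_2(1/12) + 1/6·log_2(1/6) + 1/12·log_2(1/12) + 1/12·log_2(1/12) + 1/6·log_2(1/6) + 1/12·log_2(1/12) + 1/12·log_2(1/12) + 1/6·log_2(1/6) + 1/12·log_2(1/12)]
H(X,Y) = 3.0850 bits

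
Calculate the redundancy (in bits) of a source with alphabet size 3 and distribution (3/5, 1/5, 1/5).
0.2140 bits

Redundancy measures how far a source is from maximum entropy:
R = H_max - H(X)

Maximum entropy for 3 symbols: H_max = log_2(3) = 1.5850 bits
Actual entropy: H(X) = 1.3710 bits
Redundancy: R = 1.5850 - 1.3710 = 0.2140 bits

This redundancy represents potential for compression: the source could be compressed by 0.2140 bits per symbol.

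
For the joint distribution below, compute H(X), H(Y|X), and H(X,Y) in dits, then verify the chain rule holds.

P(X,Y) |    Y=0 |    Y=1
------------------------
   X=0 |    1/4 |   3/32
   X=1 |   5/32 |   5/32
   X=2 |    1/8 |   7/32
H(X,Y) = 0.7561, H(X) = 0.4767, H(Y|X) = 0.2794 (all in dits)

Chain rule: H(X,Y) = H(X) + H(Y|X)

Left side — joint entropy directly:
H(X,Y) = -Σ p(x,y) log p(x,y) = 0.7561 dits

Right side — compute H(Y|X) from the conditional distributions:
P(X) = (11/32, 5/16, 11/32), so H(X) = 0.4767 dits
H(Y|X) = Σ_x P(X=x) · H(Y|X=x):
  P(Y|X=0) = (8/11, 3/11), H(Y|X=0) = 0.2545, weight P(X=0) = 11/32
  P(Y|X=1) = (1/2, 1/2), H(Y|X=1) = 0.3010, weight P(X=1) = 5/16
  P(Y|X=2) = (4/11, 7/11), H(Y|X=2) = 0.2847, weight P(X=2) = 11/32
H(Y|X) = 0.2794 dits

H(X) + H(Y|X) = 0.4767 + 0.2794 = 0.7561 dits

Both sides equal 0.7561 dits. ✓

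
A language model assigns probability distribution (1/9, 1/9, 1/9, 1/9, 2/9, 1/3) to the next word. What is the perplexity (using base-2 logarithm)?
5.3494

Perplexity is 2^H (or exp(H) for natural log).

First, H = -Σ p log p = 2.4194 bits
Perplexity = 2^2.4194 = 5.3494

Interpretation: The model's uncertainty is equivalent to choosing uniformly among 5.3 options.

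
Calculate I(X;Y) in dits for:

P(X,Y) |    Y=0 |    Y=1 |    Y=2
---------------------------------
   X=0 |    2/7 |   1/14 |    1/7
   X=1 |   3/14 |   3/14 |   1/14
0.0237 dits

Mutual information: I(X;Y) = H(X) + H(Y) - H(X,Y)

Marginals:
P(X) = (1/2, 1/2), H(X) = 0.3010 dits
P(Y) = (1/2, 2/7, 3/14), H(Y) = 0.4493 dits

Joint entropy: H(X,Y) = 0.7266 dits

I(X;Y) = 0.3010 + 0.4493 - 0.7266 = 0.0237 dits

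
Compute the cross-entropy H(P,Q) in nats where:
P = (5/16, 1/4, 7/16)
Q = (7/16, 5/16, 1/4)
1.1556 nats

Cross-entropy: H(P,Q) = -Σ p(x) log q(x)

Alternatively: H(P,Q) = H(P) + D_KL(P||Q)
H(P) = 1.0717 nats
D_KL(P||Q) = 0.0839 nats

H(P,Q) = 1.0717 + 0.0839 = 1.1556 nats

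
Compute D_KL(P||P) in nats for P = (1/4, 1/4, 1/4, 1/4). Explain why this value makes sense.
0.0000 nats

KL divergence satisfies the Gibbs inequality: D_KL(P||Q) ≥ 0 for all distributions P, Q.

D_KL(P||Q) = Σ p(x) log(p(x)/q(x))
Each term is p(x) × log_e(p(x)/p(x)) = p(x) × log_e(1) = 0, so the sum is 0.
D_KL(P||Q) = 0.0000 nats

When P = Q, the KL divergence is exactly 0, as there is no 'divergence' between identical distributions.

This non-negativity is a fundamental property: relative entropy cannot be negative because it measures how different Q is from P.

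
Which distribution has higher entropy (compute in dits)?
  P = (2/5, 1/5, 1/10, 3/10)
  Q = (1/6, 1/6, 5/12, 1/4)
Q

Computing entropies in dits:
H(P) = 0.5558
H(Q) = 0.5683

Distribution Q has higher entropy.

Intuition: The distribution closer to uniform (more spread out) has higher entropy.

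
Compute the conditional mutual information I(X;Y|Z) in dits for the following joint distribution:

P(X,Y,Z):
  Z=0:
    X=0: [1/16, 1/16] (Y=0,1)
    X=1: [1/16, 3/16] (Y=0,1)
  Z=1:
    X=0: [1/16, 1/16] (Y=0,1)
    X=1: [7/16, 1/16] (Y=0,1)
0.0214 dits

Conditional mutual information: I(X;Y|Z) = H(X|Z) + H(Y|Z) - H(X,Y|Z)

H(Z) = 0.2873
H(X,Z) = 0.5268 → H(X|Z) = 0.2395
H(Y,Z) = 0.5268 → H(Y|Z) = 0.2395
H(X,Y,Z) = 0.7449 → H(X,Y|Z) = 0.4576

I(X;Y|Z) = 0.2395 + 0.2395 - 0.4576 = 0.0214 dits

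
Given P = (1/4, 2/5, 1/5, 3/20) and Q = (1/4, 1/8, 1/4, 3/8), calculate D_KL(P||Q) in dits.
0.1230 dits

KL divergence: D_KL(P||Q) = Σ p(x) log(p(x)/q(x))

Computing term by term:
  x=0: 1/4 × log_10[(1/4)/(1/4)] = 1/4 × 0.0000 = 0.0000
  x=1: 2/5 × log_10[(2/5)/(1/8)] = 2/5 × 0.5051 = 0.2021
  x=2: 1/5 × log_10[(1/5)/(1/4)] = 1/5 × -0.0969 = -0.0194
  x=3: 3/20 × log_10[(3/20)/(3/8)] = 3/20 × -0.3979 = -0.0597

D_KL(P||Q) = 0.1230 dits

Note: KL divergence is always non-negative and equals 0 iff P = Q.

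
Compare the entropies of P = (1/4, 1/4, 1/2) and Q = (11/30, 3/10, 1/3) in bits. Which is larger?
Q

Computing entropies in bits:
H(P) = 1.5000
H(Q) = 1.5801

Distribution Q has higher entropy.

Intuition: The distribution closer to uniform (more spread out) has higher entropy.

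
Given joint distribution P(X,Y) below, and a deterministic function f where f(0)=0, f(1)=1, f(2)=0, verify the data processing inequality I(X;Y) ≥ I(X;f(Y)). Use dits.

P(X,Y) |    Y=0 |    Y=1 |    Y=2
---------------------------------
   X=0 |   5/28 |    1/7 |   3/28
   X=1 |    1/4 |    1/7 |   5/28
I(X;Y) = 0.0021, I(X;f(Y)) = 0.0018, inequality holds: 0.0021 ≥ 0.0018

Data Processing Inequality: For any Markov chain X → Y → Z, we have I(X;Y) ≥ I(X;Z).

Here Z = f(Y) is a deterministic function of Y, forming X → Y → Z.

Original I(X;Y) = 0.0021 dits

After applying f:
P(X,Z) where Z=f(Y):
- P(X,Z=0) = P(X,Y=0) + P(X,Y=2)
- P(X,Z=1) = P(X,Y=1)

I(X;Z) = I(X;f(Y)) = 0.0018 dits

Verification: 0.0021 ≥ 0.0018 ✓

Information cannot be created by processing; the function f can only lose information about X.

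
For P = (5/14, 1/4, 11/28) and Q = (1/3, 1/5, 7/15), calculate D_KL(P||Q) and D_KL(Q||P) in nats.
D_KL(P||Q) = 0.0128, D_KL(Q||P) = 0.0127

KL divergence is not symmetric: D_KL(P||Q) ≠ D_KL(Q||P) in general.

D_KL(P||Q) = 0.0128 nats
D_KL(Q||P) = 0.0127 nats

No, they are not equal!

This asymmetry is why KL divergence is not a true distance metric.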